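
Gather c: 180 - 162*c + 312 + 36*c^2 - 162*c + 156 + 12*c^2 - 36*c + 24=48*c^2 - 360*c + 672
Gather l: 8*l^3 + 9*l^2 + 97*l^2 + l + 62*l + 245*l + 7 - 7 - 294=8*l^3 + 106*l^2 + 308*l - 294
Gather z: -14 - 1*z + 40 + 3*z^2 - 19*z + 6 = 3*z^2 - 20*z + 32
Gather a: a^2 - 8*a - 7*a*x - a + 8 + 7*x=a^2 + a*(-7*x - 9) + 7*x + 8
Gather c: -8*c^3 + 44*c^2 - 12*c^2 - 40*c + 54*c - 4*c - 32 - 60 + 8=-8*c^3 + 32*c^2 + 10*c - 84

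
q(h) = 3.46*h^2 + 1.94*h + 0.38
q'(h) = 6.92*h + 1.94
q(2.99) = 37.11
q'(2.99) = 22.63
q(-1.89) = 9.07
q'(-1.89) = -11.14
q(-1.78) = 7.89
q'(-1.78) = -10.38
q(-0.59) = 0.44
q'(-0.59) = -2.14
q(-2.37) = 15.22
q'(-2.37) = -14.46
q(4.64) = 83.87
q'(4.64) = 34.05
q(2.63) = 29.41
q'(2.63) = 20.14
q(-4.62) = 65.27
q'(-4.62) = -30.03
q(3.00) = 37.34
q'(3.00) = 22.70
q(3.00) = 37.34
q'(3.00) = 22.70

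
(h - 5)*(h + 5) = h^2 - 25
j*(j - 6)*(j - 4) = j^3 - 10*j^2 + 24*j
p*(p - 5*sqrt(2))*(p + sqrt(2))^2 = p^4 - 3*sqrt(2)*p^3 - 18*p^2 - 10*sqrt(2)*p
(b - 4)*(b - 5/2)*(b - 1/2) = b^3 - 7*b^2 + 53*b/4 - 5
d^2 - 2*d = d*(d - 2)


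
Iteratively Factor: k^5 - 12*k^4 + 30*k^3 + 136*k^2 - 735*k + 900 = (k - 3)*(k^4 - 9*k^3 + 3*k^2 + 145*k - 300) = (k - 3)*(k + 4)*(k^3 - 13*k^2 + 55*k - 75) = (k - 3)^2*(k + 4)*(k^2 - 10*k + 25) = (k - 5)*(k - 3)^2*(k + 4)*(k - 5)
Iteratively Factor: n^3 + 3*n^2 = (n)*(n^2 + 3*n) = n*(n + 3)*(n)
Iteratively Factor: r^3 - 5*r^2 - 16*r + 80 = (r + 4)*(r^2 - 9*r + 20) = (r - 4)*(r + 4)*(r - 5)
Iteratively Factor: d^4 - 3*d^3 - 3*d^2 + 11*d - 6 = (d - 1)*(d^3 - 2*d^2 - 5*d + 6) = (d - 1)*(d + 2)*(d^2 - 4*d + 3) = (d - 3)*(d - 1)*(d + 2)*(d - 1)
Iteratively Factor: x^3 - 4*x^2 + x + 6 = (x - 3)*(x^2 - x - 2) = (x - 3)*(x + 1)*(x - 2)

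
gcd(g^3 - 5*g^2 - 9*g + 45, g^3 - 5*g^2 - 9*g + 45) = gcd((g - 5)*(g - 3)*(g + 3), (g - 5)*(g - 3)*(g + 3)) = g^3 - 5*g^2 - 9*g + 45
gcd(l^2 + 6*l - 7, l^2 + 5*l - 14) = l + 7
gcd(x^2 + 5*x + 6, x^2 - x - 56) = 1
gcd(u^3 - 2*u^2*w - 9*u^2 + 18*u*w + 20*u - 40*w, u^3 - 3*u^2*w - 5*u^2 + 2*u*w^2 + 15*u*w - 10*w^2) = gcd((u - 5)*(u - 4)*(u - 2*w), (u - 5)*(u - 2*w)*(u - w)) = u^2 - 2*u*w - 5*u + 10*w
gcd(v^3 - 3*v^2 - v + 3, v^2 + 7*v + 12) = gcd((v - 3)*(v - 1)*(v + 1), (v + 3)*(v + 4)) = 1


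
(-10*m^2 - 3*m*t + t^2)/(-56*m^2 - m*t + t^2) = (10*m^2 + 3*m*t - t^2)/(56*m^2 + m*t - t^2)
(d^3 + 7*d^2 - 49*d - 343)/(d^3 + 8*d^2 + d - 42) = (d^2 - 49)/(d^2 + d - 6)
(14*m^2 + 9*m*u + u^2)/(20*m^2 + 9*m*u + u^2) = (14*m^2 + 9*m*u + u^2)/(20*m^2 + 9*m*u + u^2)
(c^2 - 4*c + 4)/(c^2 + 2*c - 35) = (c^2 - 4*c + 4)/(c^2 + 2*c - 35)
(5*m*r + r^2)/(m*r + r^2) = (5*m + r)/(m + r)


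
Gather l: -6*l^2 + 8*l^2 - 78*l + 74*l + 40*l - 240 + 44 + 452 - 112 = 2*l^2 + 36*l + 144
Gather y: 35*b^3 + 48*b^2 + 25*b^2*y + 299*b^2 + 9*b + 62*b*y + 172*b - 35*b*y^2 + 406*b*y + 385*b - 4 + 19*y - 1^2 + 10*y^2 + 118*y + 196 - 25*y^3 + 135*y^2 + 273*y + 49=35*b^3 + 347*b^2 + 566*b - 25*y^3 + y^2*(145 - 35*b) + y*(25*b^2 + 468*b + 410) + 240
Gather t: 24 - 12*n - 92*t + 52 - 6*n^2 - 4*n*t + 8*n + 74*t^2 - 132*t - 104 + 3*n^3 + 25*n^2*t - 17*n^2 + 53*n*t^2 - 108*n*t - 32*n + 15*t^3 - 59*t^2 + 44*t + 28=3*n^3 - 23*n^2 - 36*n + 15*t^3 + t^2*(53*n + 15) + t*(25*n^2 - 112*n - 180)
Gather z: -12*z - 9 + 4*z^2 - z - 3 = 4*z^2 - 13*z - 12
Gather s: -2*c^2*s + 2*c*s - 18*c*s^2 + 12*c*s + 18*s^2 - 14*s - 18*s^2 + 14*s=-18*c*s^2 + s*(-2*c^2 + 14*c)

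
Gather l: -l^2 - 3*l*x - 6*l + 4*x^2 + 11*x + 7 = -l^2 + l*(-3*x - 6) + 4*x^2 + 11*x + 7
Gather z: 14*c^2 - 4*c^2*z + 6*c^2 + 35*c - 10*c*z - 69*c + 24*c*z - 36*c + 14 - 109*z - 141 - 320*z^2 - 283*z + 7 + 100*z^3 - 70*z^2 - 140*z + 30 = 20*c^2 - 70*c + 100*z^3 - 390*z^2 + z*(-4*c^2 + 14*c - 532) - 90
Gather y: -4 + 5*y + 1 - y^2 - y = -y^2 + 4*y - 3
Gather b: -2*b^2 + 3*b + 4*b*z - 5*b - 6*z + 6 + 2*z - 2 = -2*b^2 + b*(4*z - 2) - 4*z + 4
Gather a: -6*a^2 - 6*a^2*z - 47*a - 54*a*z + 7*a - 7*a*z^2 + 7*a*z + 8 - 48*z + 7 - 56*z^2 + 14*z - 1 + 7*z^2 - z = a^2*(-6*z - 6) + a*(-7*z^2 - 47*z - 40) - 49*z^2 - 35*z + 14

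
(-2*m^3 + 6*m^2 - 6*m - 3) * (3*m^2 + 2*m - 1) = -6*m^5 + 14*m^4 - 4*m^3 - 27*m^2 + 3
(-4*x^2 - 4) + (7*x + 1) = -4*x^2 + 7*x - 3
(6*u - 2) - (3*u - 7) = 3*u + 5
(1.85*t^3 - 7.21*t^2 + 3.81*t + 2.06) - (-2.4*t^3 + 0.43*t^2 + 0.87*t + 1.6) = 4.25*t^3 - 7.64*t^2 + 2.94*t + 0.46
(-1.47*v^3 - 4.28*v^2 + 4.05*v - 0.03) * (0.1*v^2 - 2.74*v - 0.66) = -0.147*v^5 + 3.5998*v^4 + 13.1024*v^3 - 8.2752*v^2 - 2.5908*v + 0.0198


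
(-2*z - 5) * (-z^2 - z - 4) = 2*z^3 + 7*z^2 + 13*z + 20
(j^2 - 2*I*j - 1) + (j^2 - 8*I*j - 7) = 2*j^2 - 10*I*j - 8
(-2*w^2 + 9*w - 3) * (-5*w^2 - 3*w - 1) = 10*w^4 - 39*w^3 - 10*w^2 + 3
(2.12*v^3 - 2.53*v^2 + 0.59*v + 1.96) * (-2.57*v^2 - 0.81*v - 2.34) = -5.4484*v^5 + 4.7849*v^4 - 4.4278*v^3 + 0.4051*v^2 - 2.9682*v - 4.5864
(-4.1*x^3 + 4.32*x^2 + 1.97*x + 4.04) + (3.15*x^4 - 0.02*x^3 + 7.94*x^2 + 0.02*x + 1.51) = 3.15*x^4 - 4.12*x^3 + 12.26*x^2 + 1.99*x + 5.55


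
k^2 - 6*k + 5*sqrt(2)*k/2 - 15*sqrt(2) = (k - 6)*(k + 5*sqrt(2)/2)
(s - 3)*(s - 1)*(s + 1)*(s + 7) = s^4 + 4*s^3 - 22*s^2 - 4*s + 21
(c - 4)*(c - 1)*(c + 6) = c^3 + c^2 - 26*c + 24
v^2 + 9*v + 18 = (v + 3)*(v + 6)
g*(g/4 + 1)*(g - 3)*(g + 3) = g^4/4 + g^3 - 9*g^2/4 - 9*g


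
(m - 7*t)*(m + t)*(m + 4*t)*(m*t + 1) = m^4*t - 2*m^3*t^2 + m^3 - 31*m^2*t^3 - 2*m^2*t - 28*m*t^4 - 31*m*t^2 - 28*t^3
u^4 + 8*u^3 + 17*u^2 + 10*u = u*(u + 1)*(u + 2)*(u + 5)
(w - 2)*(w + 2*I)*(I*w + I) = I*w^3 - 2*w^2 - I*w^2 + 2*w - 2*I*w + 4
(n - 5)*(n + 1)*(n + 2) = n^3 - 2*n^2 - 13*n - 10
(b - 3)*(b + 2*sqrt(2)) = b^2 - 3*b + 2*sqrt(2)*b - 6*sqrt(2)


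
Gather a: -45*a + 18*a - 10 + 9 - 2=-27*a - 3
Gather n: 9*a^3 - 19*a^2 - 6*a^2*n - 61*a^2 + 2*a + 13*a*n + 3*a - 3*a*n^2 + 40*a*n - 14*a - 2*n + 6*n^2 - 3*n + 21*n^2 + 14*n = 9*a^3 - 80*a^2 - 9*a + n^2*(27 - 3*a) + n*(-6*a^2 + 53*a + 9)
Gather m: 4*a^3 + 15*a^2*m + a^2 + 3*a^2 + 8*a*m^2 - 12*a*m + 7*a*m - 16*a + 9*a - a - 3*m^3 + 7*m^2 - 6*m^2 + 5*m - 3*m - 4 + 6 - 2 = 4*a^3 + 4*a^2 - 8*a - 3*m^3 + m^2*(8*a + 1) + m*(15*a^2 - 5*a + 2)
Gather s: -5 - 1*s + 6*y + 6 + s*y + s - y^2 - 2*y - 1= s*y - y^2 + 4*y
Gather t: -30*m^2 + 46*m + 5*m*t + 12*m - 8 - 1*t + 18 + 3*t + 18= -30*m^2 + 58*m + t*(5*m + 2) + 28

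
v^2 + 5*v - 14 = (v - 2)*(v + 7)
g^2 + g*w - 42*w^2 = (g - 6*w)*(g + 7*w)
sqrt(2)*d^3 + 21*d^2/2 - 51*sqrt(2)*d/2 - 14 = (d - 2*sqrt(2))*(d + 7*sqrt(2))*(sqrt(2)*d + 1/2)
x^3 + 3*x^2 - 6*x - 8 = (x - 2)*(x + 1)*(x + 4)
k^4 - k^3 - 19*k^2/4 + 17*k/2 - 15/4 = (k - 3/2)*(k - 1)^2*(k + 5/2)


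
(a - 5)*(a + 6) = a^2 + a - 30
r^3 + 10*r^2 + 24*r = r*(r + 4)*(r + 6)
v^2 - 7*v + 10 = (v - 5)*(v - 2)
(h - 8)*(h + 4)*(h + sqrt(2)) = h^3 - 4*h^2 + sqrt(2)*h^2 - 32*h - 4*sqrt(2)*h - 32*sqrt(2)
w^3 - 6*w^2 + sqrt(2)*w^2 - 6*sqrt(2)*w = w*(w - 6)*(w + sqrt(2))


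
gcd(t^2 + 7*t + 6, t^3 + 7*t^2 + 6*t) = t^2 + 7*t + 6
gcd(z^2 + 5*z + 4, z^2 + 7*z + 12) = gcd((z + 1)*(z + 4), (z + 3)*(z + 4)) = z + 4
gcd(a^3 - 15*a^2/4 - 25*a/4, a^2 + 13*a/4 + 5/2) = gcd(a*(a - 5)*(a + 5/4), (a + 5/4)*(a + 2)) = a + 5/4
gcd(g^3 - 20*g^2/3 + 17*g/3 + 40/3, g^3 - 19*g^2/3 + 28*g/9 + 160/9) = g^2 - 23*g/3 + 40/3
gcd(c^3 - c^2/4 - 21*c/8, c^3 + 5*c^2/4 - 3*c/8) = c^2 + 3*c/2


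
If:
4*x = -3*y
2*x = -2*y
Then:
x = 0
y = 0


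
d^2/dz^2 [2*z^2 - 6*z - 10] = 4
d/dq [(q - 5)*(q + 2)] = 2*q - 3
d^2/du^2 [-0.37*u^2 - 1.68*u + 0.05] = -0.740000000000000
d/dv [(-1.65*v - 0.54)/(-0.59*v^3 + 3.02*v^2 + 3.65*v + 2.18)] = (-1.947*v^3 + 4.0272*v^2 + 3.2616*v - 1.626)/(0.3481*v^6 - 3.5636*v^5 + 4.8134*v^4 + 19.4736*v^3 + 26.4897*v^2 + 15.914*v + 4.7524)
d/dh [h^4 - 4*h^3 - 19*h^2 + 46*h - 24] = 4*h^3 - 12*h^2 - 38*h + 46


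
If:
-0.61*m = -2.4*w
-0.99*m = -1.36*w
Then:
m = 0.00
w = 0.00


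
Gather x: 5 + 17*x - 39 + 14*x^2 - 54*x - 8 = 14*x^2 - 37*x - 42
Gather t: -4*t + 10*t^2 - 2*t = 10*t^2 - 6*t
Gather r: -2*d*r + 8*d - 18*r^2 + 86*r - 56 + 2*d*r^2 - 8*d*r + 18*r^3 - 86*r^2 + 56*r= 8*d + 18*r^3 + r^2*(2*d - 104) + r*(142 - 10*d) - 56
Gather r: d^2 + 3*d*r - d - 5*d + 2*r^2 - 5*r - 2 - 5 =d^2 - 6*d + 2*r^2 + r*(3*d - 5) - 7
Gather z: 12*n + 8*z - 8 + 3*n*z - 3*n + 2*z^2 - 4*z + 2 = 9*n + 2*z^2 + z*(3*n + 4) - 6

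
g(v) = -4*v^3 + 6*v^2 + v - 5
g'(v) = -12*v^2 + 12*v + 1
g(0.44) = -3.74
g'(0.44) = 3.96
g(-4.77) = 560.87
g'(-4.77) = -329.27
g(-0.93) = 2.48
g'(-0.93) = -20.54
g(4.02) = -163.88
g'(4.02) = -144.68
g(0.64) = -2.95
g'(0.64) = 3.76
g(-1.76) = 33.63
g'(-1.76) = -57.29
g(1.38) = -2.71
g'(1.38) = -5.29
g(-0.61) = -2.47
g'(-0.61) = -10.79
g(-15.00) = 14830.00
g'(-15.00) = -2879.00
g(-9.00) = 3388.00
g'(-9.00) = -1079.00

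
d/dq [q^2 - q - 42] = 2*q - 1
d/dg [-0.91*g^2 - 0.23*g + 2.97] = -1.82*g - 0.23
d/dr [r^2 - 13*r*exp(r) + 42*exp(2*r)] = -13*r*exp(r) + 2*r + 84*exp(2*r) - 13*exp(r)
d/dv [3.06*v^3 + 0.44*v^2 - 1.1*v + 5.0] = 9.18*v^2 + 0.88*v - 1.1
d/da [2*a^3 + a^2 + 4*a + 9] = 6*a^2 + 2*a + 4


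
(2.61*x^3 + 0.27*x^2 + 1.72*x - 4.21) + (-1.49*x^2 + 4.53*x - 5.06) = 2.61*x^3 - 1.22*x^2 + 6.25*x - 9.27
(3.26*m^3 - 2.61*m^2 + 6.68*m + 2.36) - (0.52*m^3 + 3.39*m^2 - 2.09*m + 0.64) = 2.74*m^3 - 6.0*m^2 + 8.77*m + 1.72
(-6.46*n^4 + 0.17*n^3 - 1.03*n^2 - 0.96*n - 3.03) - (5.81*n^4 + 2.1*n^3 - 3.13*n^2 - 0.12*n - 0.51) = -12.27*n^4 - 1.93*n^3 + 2.1*n^2 - 0.84*n - 2.52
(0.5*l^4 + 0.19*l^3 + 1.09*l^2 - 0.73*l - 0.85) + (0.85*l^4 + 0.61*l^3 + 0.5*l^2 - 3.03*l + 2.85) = 1.35*l^4 + 0.8*l^3 + 1.59*l^2 - 3.76*l + 2.0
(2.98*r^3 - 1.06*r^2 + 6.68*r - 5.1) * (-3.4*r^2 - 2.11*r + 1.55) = -10.132*r^5 - 2.6838*r^4 - 15.8564*r^3 + 1.6022*r^2 + 21.115*r - 7.905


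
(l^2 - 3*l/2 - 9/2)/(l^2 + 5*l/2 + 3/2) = (l - 3)/(l + 1)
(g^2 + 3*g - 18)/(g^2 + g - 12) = (g + 6)/(g + 4)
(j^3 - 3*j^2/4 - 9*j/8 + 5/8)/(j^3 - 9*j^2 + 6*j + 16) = (8*j^2 - 14*j + 5)/(8*(j^2 - 10*j + 16))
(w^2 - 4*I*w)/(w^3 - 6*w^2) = (w - 4*I)/(w*(w - 6))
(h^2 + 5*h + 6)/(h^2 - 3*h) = (h^2 + 5*h + 6)/(h*(h - 3))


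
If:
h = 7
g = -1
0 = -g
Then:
No Solution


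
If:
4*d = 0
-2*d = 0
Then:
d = 0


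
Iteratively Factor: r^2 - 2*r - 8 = (r + 2)*(r - 4)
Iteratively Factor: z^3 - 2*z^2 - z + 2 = (z - 2)*(z^2 - 1) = (z - 2)*(z - 1)*(z + 1)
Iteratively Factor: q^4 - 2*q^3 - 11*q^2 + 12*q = (q)*(q^3 - 2*q^2 - 11*q + 12) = q*(q + 3)*(q^2 - 5*q + 4) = q*(q - 4)*(q + 3)*(q - 1)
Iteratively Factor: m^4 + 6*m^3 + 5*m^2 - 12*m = (m - 1)*(m^3 + 7*m^2 + 12*m) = m*(m - 1)*(m^2 + 7*m + 12) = m*(m - 1)*(m + 3)*(m + 4)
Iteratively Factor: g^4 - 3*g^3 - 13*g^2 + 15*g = (g - 1)*(g^3 - 2*g^2 - 15*g) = (g - 5)*(g - 1)*(g^2 + 3*g) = (g - 5)*(g - 1)*(g + 3)*(g)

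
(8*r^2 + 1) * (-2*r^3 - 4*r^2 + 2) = -16*r^5 - 32*r^4 - 2*r^3 + 12*r^2 + 2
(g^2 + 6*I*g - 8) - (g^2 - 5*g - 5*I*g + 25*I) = 5*g + 11*I*g - 8 - 25*I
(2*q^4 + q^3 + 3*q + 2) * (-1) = -2*q^4 - q^3 - 3*q - 2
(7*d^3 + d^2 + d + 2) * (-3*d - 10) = -21*d^4 - 73*d^3 - 13*d^2 - 16*d - 20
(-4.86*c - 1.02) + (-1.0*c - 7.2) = -5.86*c - 8.22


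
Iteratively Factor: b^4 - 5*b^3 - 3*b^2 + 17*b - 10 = (b + 2)*(b^3 - 7*b^2 + 11*b - 5) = (b - 1)*(b + 2)*(b^2 - 6*b + 5) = (b - 5)*(b - 1)*(b + 2)*(b - 1)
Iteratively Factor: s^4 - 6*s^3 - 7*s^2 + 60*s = (s - 5)*(s^3 - s^2 - 12*s) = s*(s - 5)*(s^2 - s - 12) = s*(s - 5)*(s - 4)*(s + 3)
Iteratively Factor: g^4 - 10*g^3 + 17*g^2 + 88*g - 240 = (g - 5)*(g^3 - 5*g^2 - 8*g + 48) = (g - 5)*(g + 3)*(g^2 - 8*g + 16) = (g - 5)*(g - 4)*(g + 3)*(g - 4)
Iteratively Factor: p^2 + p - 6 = (p - 2)*(p + 3)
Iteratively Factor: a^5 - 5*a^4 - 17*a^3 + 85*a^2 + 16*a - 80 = (a - 1)*(a^4 - 4*a^3 - 21*a^2 + 64*a + 80) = (a - 5)*(a - 1)*(a^3 + a^2 - 16*a - 16) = (a - 5)*(a - 4)*(a - 1)*(a^2 + 5*a + 4) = (a - 5)*(a - 4)*(a - 1)*(a + 1)*(a + 4)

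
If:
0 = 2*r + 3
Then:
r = -3/2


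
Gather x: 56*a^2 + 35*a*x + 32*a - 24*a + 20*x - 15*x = 56*a^2 + 8*a + x*(35*a + 5)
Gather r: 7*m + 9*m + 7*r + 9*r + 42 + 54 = 16*m + 16*r + 96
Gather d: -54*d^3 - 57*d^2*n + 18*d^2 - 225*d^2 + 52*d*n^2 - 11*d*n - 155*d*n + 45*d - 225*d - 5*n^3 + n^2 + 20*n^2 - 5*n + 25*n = -54*d^3 + d^2*(-57*n - 207) + d*(52*n^2 - 166*n - 180) - 5*n^3 + 21*n^2 + 20*n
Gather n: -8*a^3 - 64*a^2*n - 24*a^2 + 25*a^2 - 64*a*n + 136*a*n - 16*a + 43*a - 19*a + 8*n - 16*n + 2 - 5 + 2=-8*a^3 + a^2 + 8*a + n*(-64*a^2 + 72*a - 8) - 1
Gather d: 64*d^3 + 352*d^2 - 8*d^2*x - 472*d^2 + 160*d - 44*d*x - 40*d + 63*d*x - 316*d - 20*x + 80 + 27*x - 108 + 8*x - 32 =64*d^3 + d^2*(-8*x - 120) + d*(19*x - 196) + 15*x - 60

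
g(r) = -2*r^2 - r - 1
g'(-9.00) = 35.00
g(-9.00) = -154.00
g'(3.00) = -13.00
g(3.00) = -22.00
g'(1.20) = -5.80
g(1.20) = -5.08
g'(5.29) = -22.16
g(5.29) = -62.26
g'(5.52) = -23.08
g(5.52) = -67.46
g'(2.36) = -10.44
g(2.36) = -14.50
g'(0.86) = -4.44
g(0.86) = -3.34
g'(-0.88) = 2.52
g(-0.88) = -1.67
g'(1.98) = -8.92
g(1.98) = -10.82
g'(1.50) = -7.00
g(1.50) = -7.00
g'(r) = -4*r - 1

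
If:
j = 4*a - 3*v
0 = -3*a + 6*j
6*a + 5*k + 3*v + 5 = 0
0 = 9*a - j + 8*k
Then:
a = -80/67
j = -40/67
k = 85/67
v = -280/201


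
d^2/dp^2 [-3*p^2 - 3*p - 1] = -6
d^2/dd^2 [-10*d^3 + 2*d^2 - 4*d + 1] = 4 - 60*d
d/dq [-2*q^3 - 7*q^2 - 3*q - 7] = -6*q^2 - 14*q - 3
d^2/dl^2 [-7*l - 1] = 0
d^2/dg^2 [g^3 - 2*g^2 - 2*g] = 6*g - 4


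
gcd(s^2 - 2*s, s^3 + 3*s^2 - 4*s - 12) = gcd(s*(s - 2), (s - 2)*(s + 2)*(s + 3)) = s - 2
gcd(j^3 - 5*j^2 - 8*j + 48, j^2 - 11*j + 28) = j - 4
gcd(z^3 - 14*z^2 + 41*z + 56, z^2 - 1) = z + 1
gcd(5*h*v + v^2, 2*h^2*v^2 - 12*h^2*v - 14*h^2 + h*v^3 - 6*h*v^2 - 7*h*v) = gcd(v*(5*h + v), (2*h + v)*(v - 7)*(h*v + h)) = 1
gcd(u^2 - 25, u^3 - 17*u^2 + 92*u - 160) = u - 5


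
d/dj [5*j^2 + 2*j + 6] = 10*j + 2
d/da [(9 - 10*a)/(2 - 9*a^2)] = 2*(-45*a^2 + 81*a - 10)/(81*a^4 - 36*a^2 + 4)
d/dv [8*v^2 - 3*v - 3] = 16*v - 3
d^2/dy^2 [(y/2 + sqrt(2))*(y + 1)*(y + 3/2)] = 3*y + 5/2 + 2*sqrt(2)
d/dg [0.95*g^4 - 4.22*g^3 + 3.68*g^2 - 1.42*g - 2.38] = 3.8*g^3 - 12.66*g^2 + 7.36*g - 1.42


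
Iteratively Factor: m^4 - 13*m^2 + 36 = (m - 3)*(m^3 + 3*m^2 - 4*m - 12) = (m - 3)*(m + 3)*(m^2 - 4) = (m - 3)*(m - 2)*(m + 3)*(m + 2)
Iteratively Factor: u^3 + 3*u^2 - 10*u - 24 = (u + 4)*(u^2 - u - 6) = (u + 2)*(u + 4)*(u - 3)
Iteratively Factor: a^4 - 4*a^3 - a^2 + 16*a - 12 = (a + 2)*(a^3 - 6*a^2 + 11*a - 6) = (a - 1)*(a + 2)*(a^2 - 5*a + 6) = (a - 3)*(a - 1)*(a + 2)*(a - 2)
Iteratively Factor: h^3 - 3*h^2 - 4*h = (h + 1)*(h^2 - 4*h) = h*(h + 1)*(h - 4)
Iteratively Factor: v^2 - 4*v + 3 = (v - 1)*(v - 3)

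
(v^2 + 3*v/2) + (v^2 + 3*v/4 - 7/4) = 2*v^2 + 9*v/4 - 7/4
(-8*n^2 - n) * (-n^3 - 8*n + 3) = 8*n^5 + n^4 + 64*n^3 - 16*n^2 - 3*n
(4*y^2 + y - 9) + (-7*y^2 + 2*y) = -3*y^2 + 3*y - 9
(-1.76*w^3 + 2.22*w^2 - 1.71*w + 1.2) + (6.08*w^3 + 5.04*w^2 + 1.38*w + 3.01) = 4.32*w^3 + 7.26*w^2 - 0.33*w + 4.21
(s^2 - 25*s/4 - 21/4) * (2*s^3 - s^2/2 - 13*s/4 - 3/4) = 2*s^5 - 13*s^4 - 85*s^3/8 + 355*s^2/16 + 87*s/4 + 63/16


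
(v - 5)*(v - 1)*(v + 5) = v^3 - v^2 - 25*v + 25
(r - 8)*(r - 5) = r^2 - 13*r + 40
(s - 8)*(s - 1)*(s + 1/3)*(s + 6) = s^4 - 8*s^3/3 - 47*s^2 + 98*s/3 + 16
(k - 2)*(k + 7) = k^2 + 5*k - 14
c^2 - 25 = (c - 5)*(c + 5)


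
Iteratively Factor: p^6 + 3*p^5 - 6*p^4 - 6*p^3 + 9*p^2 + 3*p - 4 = (p + 1)*(p^5 + 2*p^4 - 8*p^3 + 2*p^2 + 7*p - 4) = (p - 1)*(p + 1)*(p^4 + 3*p^3 - 5*p^2 - 3*p + 4) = (p - 1)*(p + 1)^2*(p^3 + 2*p^2 - 7*p + 4) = (p - 1)^2*(p + 1)^2*(p^2 + 3*p - 4) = (p - 1)^3*(p + 1)^2*(p + 4)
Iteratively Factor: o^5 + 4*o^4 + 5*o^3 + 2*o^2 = (o + 1)*(o^4 + 3*o^3 + 2*o^2) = (o + 1)*(o + 2)*(o^3 + o^2) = o*(o + 1)*(o + 2)*(o^2 + o) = o^2*(o + 1)*(o + 2)*(o + 1)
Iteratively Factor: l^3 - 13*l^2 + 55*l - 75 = (l - 5)*(l^2 - 8*l + 15) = (l - 5)*(l - 3)*(l - 5)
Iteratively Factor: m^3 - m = (m)*(m^2 - 1) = m*(m + 1)*(m - 1)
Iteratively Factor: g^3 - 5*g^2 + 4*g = (g - 4)*(g^2 - g) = g*(g - 4)*(g - 1)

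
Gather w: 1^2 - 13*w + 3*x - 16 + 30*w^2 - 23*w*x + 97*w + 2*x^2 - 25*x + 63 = 30*w^2 + w*(84 - 23*x) + 2*x^2 - 22*x + 48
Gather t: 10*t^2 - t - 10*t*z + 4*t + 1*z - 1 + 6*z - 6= 10*t^2 + t*(3 - 10*z) + 7*z - 7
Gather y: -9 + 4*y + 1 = 4*y - 8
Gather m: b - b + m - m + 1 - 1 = 0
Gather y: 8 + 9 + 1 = 18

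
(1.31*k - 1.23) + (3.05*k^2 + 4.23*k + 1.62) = 3.05*k^2 + 5.54*k + 0.39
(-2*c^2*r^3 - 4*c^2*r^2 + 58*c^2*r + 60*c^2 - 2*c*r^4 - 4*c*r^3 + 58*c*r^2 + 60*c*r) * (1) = -2*c^2*r^3 - 4*c^2*r^2 + 58*c^2*r + 60*c^2 - 2*c*r^4 - 4*c*r^3 + 58*c*r^2 + 60*c*r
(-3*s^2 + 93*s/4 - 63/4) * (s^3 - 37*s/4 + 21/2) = -3*s^5 + 93*s^4/4 + 12*s^3 - 3945*s^2/16 + 6237*s/16 - 1323/8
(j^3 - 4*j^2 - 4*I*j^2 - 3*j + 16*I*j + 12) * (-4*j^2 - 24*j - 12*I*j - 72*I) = -4*j^5 - 8*j^4 + 4*I*j^4 + 60*j^3 + 8*I*j^3 - 72*j^2 - 60*I*j^2 + 864*j + 72*I*j - 864*I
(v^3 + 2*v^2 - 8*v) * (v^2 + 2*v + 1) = v^5 + 4*v^4 - 3*v^3 - 14*v^2 - 8*v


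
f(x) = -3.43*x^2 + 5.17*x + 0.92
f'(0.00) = 5.17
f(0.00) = 0.92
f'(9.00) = -56.57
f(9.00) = -230.38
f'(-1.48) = 15.32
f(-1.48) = -14.24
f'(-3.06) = 26.16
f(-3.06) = -47.02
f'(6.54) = -39.69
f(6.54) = -111.97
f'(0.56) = 1.33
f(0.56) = 2.74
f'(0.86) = -0.73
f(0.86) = 2.83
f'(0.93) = -1.21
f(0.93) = 2.76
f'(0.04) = 4.90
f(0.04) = 1.12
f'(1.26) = -3.47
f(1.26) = 1.99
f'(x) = 5.17 - 6.86*x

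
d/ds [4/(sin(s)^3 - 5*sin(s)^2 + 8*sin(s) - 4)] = 4*(4 - 3*sin(s))*cos(s)/((sin(s) - 2)^3*(sin(s) - 1)^2)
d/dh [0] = 0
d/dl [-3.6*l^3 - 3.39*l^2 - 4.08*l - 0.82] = -10.8*l^2 - 6.78*l - 4.08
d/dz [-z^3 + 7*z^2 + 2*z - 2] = -3*z^2 + 14*z + 2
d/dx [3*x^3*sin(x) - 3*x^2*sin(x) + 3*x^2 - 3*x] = 3*x^3*cos(x) + 9*x^2*sin(x) - 3*x^2*cos(x) - 6*x*sin(x) + 6*x - 3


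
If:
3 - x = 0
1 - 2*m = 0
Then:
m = 1/2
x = 3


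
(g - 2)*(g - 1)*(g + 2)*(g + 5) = g^4 + 4*g^3 - 9*g^2 - 16*g + 20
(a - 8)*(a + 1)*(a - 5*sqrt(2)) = a^3 - 5*sqrt(2)*a^2 - 7*a^2 - 8*a + 35*sqrt(2)*a + 40*sqrt(2)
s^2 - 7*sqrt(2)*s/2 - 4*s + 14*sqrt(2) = (s - 4)*(s - 7*sqrt(2)/2)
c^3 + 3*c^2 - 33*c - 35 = (c - 5)*(c + 1)*(c + 7)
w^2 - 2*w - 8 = (w - 4)*(w + 2)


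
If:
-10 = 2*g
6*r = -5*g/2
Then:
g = -5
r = 25/12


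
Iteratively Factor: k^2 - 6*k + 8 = (k - 2)*(k - 4)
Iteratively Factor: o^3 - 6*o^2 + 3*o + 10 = (o - 2)*(o^2 - 4*o - 5) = (o - 2)*(o + 1)*(o - 5)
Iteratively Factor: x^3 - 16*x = (x - 4)*(x^2 + 4*x) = (x - 4)*(x + 4)*(x)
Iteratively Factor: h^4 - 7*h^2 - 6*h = (h)*(h^3 - 7*h - 6) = h*(h - 3)*(h^2 + 3*h + 2) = h*(h - 3)*(h + 2)*(h + 1)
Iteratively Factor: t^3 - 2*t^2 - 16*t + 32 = (t - 4)*(t^2 + 2*t - 8) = (t - 4)*(t - 2)*(t + 4)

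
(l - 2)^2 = l^2 - 4*l + 4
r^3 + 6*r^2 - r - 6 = (r - 1)*(r + 1)*(r + 6)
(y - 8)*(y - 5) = y^2 - 13*y + 40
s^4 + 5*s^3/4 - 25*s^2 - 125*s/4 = s*(s - 5)*(s + 5/4)*(s + 5)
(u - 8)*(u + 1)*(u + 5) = u^3 - 2*u^2 - 43*u - 40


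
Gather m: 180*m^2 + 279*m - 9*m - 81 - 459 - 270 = 180*m^2 + 270*m - 810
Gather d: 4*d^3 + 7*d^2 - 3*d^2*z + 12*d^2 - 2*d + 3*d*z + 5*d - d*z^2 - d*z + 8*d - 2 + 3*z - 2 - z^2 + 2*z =4*d^3 + d^2*(19 - 3*z) + d*(-z^2 + 2*z + 11) - z^2 + 5*z - 4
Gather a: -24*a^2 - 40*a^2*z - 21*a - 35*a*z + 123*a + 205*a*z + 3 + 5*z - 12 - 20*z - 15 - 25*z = a^2*(-40*z - 24) + a*(170*z + 102) - 40*z - 24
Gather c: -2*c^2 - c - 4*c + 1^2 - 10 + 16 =-2*c^2 - 5*c + 7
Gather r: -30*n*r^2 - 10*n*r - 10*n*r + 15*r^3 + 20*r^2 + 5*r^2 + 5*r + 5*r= 15*r^3 + r^2*(25 - 30*n) + r*(10 - 20*n)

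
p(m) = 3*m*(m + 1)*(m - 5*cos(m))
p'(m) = 3*m*(m + 1)*(5*sin(m) + 1) + 3*m*(m - 5*cos(m)) + 3*(m + 1)*(m - 5*cos(m))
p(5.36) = 239.68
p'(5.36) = -223.14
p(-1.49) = -4.15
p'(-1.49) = 2.52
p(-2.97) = 34.34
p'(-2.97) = -26.43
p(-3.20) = 37.84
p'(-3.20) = -1.74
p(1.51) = 13.71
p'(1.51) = 82.66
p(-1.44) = -3.98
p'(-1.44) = 4.28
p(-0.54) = 3.60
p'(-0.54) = 2.33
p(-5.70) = -793.54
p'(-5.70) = 609.72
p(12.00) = 3641.38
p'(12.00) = -204.03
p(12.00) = 3641.38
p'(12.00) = -204.03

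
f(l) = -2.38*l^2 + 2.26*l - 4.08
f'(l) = 2.26 - 4.76*l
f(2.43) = -12.64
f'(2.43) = -9.31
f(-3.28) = -37.10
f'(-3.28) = 17.87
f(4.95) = -51.21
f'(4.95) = -21.30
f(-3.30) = -37.46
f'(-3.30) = 17.97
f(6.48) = -89.37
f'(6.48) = -28.58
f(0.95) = -4.08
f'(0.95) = -2.26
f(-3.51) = -41.33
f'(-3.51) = 18.97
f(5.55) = -64.85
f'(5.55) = -24.16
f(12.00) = -319.68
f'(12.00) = -54.86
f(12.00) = -319.68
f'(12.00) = -54.86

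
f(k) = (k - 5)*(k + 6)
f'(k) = 2*k + 1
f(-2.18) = -27.43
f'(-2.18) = -3.36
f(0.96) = -28.12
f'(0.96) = 2.92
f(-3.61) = -20.58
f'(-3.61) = -6.22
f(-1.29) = -29.63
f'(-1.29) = -1.58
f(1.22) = -27.29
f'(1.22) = 3.44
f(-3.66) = -20.26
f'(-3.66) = -6.32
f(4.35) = -6.73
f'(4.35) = 9.70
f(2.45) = -21.55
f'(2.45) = 5.90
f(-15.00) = 180.00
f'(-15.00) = -29.00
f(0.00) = -30.00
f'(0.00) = 1.00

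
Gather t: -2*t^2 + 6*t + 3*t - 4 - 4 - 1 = -2*t^2 + 9*t - 9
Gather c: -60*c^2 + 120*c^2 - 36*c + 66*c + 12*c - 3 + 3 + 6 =60*c^2 + 42*c + 6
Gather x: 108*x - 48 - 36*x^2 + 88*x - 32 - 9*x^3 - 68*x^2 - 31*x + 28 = -9*x^3 - 104*x^2 + 165*x - 52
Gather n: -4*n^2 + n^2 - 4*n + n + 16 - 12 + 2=-3*n^2 - 3*n + 6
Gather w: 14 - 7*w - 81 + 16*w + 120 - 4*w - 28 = 5*w + 25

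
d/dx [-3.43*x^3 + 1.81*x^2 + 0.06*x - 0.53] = -10.29*x^2 + 3.62*x + 0.06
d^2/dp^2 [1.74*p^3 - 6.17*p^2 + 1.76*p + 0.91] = 10.44*p - 12.34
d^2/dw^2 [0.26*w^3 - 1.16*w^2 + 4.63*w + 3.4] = 1.56*w - 2.32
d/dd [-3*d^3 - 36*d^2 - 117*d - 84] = -9*d^2 - 72*d - 117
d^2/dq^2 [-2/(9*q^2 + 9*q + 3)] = 4*(3*q^2 + 3*q - 3*(2*q + 1)^2 + 1)/(3*q^2 + 3*q + 1)^3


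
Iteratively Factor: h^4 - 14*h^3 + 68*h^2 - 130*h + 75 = (h - 5)*(h^3 - 9*h^2 + 23*h - 15) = (h - 5)^2*(h^2 - 4*h + 3) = (h - 5)^2*(h - 1)*(h - 3)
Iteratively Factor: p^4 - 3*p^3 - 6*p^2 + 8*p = (p + 2)*(p^3 - 5*p^2 + 4*p) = p*(p + 2)*(p^2 - 5*p + 4) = p*(p - 1)*(p + 2)*(p - 4)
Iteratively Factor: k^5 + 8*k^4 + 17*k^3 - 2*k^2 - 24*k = (k + 2)*(k^4 + 6*k^3 + 5*k^2 - 12*k) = (k + 2)*(k + 4)*(k^3 + 2*k^2 - 3*k) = (k - 1)*(k + 2)*(k + 4)*(k^2 + 3*k) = (k - 1)*(k + 2)*(k + 3)*(k + 4)*(k)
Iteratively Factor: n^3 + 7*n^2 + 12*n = (n)*(n^2 + 7*n + 12) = n*(n + 3)*(n + 4)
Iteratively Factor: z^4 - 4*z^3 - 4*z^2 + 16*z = (z)*(z^3 - 4*z^2 - 4*z + 16) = z*(z - 4)*(z^2 - 4) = z*(z - 4)*(z - 2)*(z + 2)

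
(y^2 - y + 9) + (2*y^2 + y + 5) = 3*y^2 + 14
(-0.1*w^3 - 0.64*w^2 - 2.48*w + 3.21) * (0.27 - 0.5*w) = 0.05*w^4 + 0.293*w^3 + 1.0672*w^2 - 2.2746*w + 0.8667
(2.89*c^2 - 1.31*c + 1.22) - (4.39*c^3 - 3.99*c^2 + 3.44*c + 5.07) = -4.39*c^3 + 6.88*c^2 - 4.75*c - 3.85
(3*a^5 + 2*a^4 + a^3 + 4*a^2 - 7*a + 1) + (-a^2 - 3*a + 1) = 3*a^5 + 2*a^4 + a^3 + 3*a^2 - 10*a + 2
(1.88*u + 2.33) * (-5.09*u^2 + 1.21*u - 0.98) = -9.5692*u^3 - 9.5849*u^2 + 0.9769*u - 2.2834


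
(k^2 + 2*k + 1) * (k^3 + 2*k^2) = k^5 + 4*k^4 + 5*k^3 + 2*k^2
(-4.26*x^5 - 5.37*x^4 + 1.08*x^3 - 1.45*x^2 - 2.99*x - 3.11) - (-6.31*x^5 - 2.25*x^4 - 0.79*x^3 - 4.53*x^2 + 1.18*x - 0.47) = 2.05*x^5 - 3.12*x^4 + 1.87*x^3 + 3.08*x^2 - 4.17*x - 2.64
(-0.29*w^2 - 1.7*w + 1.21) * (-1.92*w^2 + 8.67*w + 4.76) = 0.5568*w^4 + 0.7497*w^3 - 18.4426*w^2 + 2.3987*w + 5.7596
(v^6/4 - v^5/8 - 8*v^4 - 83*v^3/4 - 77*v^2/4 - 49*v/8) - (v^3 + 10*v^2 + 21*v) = v^6/4 - v^5/8 - 8*v^4 - 87*v^3/4 - 117*v^2/4 - 217*v/8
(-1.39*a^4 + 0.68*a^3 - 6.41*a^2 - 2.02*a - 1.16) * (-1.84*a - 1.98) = 2.5576*a^5 + 1.501*a^4 + 10.448*a^3 + 16.4086*a^2 + 6.134*a + 2.2968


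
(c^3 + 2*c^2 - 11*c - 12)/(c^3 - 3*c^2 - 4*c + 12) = (c^2 + 5*c + 4)/(c^2 - 4)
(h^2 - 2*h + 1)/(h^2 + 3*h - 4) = (h - 1)/(h + 4)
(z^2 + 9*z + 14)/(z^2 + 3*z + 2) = (z + 7)/(z + 1)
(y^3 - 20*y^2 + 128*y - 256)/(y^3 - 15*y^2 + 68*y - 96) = (y - 8)/(y - 3)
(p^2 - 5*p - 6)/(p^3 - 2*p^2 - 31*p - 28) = (p - 6)/(p^2 - 3*p - 28)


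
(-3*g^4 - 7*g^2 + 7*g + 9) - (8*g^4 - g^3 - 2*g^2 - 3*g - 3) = -11*g^4 + g^3 - 5*g^2 + 10*g + 12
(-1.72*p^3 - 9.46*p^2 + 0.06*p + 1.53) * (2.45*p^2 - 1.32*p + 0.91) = -4.214*p^5 - 20.9066*p^4 + 11.069*p^3 - 4.9393*p^2 - 1.965*p + 1.3923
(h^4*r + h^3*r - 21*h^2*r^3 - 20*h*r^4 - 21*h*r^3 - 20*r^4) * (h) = h^5*r + h^4*r - 21*h^3*r^3 - 20*h^2*r^4 - 21*h^2*r^3 - 20*h*r^4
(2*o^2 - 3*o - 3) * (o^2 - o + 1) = 2*o^4 - 5*o^3 + 2*o^2 - 3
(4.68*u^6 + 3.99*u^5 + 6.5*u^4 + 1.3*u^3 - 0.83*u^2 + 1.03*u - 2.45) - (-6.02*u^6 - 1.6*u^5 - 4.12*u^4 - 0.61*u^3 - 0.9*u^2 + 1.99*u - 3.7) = 10.7*u^6 + 5.59*u^5 + 10.62*u^4 + 1.91*u^3 + 0.0700000000000001*u^2 - 0.96*u + 1.25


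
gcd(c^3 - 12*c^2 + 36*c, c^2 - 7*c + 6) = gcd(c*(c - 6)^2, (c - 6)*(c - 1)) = c - 6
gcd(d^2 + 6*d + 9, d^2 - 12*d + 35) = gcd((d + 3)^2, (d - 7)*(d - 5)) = 1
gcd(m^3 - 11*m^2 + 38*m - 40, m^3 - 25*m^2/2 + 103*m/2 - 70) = m^2 - 9*m + 20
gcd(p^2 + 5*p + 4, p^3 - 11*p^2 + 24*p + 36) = p + 1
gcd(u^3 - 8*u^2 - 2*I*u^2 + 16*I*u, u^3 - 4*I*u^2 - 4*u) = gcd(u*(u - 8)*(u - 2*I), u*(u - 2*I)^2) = u^2 - 2*I*u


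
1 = 1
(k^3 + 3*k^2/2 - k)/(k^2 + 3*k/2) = (2*k^2 + 3*k - 2)/(2*k + 3)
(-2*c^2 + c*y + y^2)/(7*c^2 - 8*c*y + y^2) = (2*c + y)/(-7*c + y)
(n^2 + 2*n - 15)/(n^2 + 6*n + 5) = (n - 3)/(n + 1)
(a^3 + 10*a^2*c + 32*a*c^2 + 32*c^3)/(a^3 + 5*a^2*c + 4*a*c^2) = (a^2 + 6*a*c + 8*c^2)/(a*(a + c))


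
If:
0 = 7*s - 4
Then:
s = 4/7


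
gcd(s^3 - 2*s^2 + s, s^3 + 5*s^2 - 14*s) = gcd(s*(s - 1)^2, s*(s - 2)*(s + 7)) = s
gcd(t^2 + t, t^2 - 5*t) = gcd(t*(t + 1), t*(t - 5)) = t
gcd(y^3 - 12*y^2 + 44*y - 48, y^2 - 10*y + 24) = y^2 - 10*y + 24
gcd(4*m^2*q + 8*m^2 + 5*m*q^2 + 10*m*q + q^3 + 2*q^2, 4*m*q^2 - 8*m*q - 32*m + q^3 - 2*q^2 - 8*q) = 4*m*q + 8*m + q^2 + 2*q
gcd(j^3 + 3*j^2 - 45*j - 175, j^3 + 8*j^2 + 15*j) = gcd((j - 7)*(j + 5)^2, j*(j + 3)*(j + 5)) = j + 5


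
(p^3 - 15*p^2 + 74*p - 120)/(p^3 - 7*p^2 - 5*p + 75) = (p^2 - 10*p + 24)/(p^2 - 2*p - 15)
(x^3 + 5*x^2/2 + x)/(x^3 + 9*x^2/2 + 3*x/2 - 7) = x*(2*x + 1)/(2*x^2 + 5*x - 7)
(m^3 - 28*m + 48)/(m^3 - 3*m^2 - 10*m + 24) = (m + 6)/(m + 3)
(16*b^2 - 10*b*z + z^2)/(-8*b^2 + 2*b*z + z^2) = (-8*b + z)/(4*b + z)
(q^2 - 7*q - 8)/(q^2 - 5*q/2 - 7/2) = 2*(q - 8)/(2*q - 7)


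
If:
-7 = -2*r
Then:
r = 7/2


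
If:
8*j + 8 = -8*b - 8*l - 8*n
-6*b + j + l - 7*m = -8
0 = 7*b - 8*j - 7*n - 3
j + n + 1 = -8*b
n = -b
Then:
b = -1/14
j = -1/2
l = -1/2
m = 52/49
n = 1/14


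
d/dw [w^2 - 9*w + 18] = 2*w - 9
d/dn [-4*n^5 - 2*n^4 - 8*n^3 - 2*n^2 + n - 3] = -20*n^4 - 8*n^3 - 24*n^2 - 4*n + 1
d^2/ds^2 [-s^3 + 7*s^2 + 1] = 14 - 6*s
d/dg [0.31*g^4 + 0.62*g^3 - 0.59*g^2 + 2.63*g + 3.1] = 1.24*g^3 + 1.86*g^2 - 1.18*g + 2.63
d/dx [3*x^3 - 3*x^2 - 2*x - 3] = 9*x^2 - 6*x - 2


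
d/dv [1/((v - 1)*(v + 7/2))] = 2*(-4*v - 5)/(4*v^4 + 20*v^3 - 3*v^2 - 70*v + 49)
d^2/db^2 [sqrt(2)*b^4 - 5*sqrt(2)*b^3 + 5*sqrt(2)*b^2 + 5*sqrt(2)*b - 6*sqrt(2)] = sqrt(2)*(12*b^2 - 30*b + 10)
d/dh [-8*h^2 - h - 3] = -16*h - 1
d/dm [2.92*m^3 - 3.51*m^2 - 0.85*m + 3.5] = 8.76*m^2 - 7.02*m - 0.85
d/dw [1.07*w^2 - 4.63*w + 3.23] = 2.14*w - 4.63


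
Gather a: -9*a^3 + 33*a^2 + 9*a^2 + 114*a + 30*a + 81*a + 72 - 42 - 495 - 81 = -9*a^3 + 42*a^2 + 225*a - 546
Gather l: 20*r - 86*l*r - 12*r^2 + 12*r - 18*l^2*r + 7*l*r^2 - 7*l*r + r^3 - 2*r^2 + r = -18*l^2*r + l*(7*r^2 - 93*r) + r^3 - 14*r^2 + 33*r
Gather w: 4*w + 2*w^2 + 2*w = 2*w^2 + 6*w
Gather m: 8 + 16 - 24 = 0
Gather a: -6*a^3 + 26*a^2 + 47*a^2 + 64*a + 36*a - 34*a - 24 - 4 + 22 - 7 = -6*a^3 + 73*a^2 + 66*a - 13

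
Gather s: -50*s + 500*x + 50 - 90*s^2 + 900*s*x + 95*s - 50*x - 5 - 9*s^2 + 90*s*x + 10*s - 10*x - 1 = -99*s^2 + s*(990*x + 55) + 440*x + 44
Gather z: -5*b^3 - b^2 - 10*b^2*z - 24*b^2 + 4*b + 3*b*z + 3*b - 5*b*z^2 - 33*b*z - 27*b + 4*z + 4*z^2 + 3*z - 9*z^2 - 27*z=-5*b^3 - 25*b^2 - 20*b + z^2*(-5*b - 5) + z*(-10*b^2 - 30*b - 20)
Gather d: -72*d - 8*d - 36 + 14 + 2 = -80*d - 20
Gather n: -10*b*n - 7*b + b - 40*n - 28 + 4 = -6*b + n*(-10*b - 40) - 24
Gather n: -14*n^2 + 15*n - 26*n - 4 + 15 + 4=-14*n^2 - 11*n + 15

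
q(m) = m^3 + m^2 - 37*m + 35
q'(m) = 3*m^2 + 2*m - 37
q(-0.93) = 69.47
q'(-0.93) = -36.27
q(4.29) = -26.37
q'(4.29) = 26.79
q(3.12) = -40.33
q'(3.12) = -1.56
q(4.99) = -0.48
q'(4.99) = 47.68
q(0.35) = 22.22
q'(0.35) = -35.93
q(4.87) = -5.97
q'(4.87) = 43.89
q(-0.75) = 62.89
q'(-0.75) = -36.81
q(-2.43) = 116.47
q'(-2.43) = -24.15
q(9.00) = 512.00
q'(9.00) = 224.00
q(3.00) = -40.00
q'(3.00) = -4.00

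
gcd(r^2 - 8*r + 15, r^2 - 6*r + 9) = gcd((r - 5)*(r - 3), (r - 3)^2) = r - 3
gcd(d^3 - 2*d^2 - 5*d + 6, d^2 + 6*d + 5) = 1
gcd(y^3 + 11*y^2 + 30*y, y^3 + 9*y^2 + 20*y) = y^2 + 5*y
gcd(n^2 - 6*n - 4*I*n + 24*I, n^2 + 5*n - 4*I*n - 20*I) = n - 4*I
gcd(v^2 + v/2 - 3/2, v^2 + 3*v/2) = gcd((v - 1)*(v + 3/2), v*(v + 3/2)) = v + 3/2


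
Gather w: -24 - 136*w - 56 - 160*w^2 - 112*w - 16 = -160*w^2 - 248*w - 96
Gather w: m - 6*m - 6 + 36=30 - 5*m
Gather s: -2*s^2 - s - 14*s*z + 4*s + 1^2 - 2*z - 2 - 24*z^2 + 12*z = -2*s^2 + s*(3 - 14*z) - 24*z^2 + 10*z - 1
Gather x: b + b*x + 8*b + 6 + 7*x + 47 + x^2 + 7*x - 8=9*b + x^2 + x*(b + 14) + 45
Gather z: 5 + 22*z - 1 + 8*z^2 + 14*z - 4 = 8*z^2 + 36*z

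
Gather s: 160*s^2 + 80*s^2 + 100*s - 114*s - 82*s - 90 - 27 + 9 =240*s^2 - 96*s - 108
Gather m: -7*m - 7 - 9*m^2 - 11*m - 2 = -9*m^2 - 18*m - 9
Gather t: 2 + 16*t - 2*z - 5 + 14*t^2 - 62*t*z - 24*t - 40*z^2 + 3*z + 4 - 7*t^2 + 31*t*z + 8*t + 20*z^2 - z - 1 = 7*t^2 - 31*t*z - 20*z^2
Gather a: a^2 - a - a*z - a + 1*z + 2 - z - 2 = a^2 + a*(-z - 2)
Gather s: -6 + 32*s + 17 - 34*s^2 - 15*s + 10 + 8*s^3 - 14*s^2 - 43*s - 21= 8*s^3 - 48*s^2 - 26*s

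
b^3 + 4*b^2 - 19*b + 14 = (b - 2)*(b - 1)*(b + 7)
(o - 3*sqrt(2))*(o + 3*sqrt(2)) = o^2 - 18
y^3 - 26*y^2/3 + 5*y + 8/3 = (y - 8)*(y - 1)*(y + 1/3)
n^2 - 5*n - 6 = (n - 6)*(n + 1)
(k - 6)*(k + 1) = k^2 - 5*k - 6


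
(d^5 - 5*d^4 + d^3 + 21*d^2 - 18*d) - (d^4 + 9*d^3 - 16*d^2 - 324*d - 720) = d^5 - 6*d^4 - 8*d^3 + 37*d^2 + 306*d + 720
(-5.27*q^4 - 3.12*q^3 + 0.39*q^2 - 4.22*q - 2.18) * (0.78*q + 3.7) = -4.1106*q^5 - 21.9326*q^4 - 11.2398*q^3 - 1.8486*q^2 - 17.3144*q - 8.066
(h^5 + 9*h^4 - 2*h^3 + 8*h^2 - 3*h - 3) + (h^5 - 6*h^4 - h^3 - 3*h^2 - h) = 2*h^5 + 3*h^4 - 3*h^3 + 5*h^2 - 4*h - 3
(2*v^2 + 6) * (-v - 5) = -2*v^3 - 10*v^2 - 6*v - 30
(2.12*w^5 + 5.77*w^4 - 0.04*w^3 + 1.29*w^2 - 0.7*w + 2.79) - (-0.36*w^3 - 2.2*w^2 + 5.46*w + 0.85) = 2.12*w^5 + 5.77*w^4 + 0.32*w^3 + 3.49*w^2 - 6.16*w + 1.94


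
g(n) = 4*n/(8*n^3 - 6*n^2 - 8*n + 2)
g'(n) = 4*n*(-24*n^2 + 12*n + 8)/(8*n^3 - 6*n^2 - 8*n + 2)^2 + 4/(8*n^3 - 6*n^2 - 8*n + 2)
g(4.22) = 0.04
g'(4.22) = -0.02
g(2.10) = 0.26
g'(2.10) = -0.44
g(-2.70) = 0.06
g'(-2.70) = 0.05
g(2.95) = 0.09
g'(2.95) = -0.08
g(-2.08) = 0.10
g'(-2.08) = 0.11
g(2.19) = 0.22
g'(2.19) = -0.35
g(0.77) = -0.76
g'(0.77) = -0.42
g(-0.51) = -0.59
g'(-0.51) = 1.90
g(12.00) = 0.00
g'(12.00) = 0.00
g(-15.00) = 0.00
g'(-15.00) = 0.00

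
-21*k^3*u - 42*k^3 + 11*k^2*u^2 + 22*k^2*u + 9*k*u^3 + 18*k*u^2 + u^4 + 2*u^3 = (-k + u)*(3*k + u)*(7*k + u)*(u + 2)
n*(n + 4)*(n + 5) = n^3 + 9*n^2 + 20*n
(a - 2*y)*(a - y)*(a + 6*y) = a^3 + 3*a^2*y - 16*a*y^2 + 12*y^3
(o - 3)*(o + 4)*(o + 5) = o^3 + 6*o^2 - 7*o - 60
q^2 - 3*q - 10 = (q - 5)*(q + 2)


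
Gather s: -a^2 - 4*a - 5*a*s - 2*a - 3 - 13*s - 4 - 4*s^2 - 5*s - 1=-a^2 - 6*a - 4*s^2 + s*(-5*a - 18) - 8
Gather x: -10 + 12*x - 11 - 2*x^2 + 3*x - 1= -2*x^2 + 15*x - 22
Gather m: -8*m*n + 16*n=-8*m*n + 16*n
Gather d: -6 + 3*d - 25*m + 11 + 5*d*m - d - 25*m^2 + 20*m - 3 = d*(5*m + 2) - 25*m^2 - 5*m + 2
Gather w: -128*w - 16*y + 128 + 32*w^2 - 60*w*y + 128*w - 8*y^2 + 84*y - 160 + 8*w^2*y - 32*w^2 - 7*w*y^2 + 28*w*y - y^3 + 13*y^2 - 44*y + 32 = 8*w^2*y + w*(-7*y^2 - 32*y) - y^3 + 5*y^2 + 24*y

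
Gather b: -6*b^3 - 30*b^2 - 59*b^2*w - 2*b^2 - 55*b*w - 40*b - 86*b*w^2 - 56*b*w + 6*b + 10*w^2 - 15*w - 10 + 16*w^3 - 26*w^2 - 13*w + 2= -6*b^3 + b^2*(-59*w - 32) + b*(-86*w^2 - 111*w - 34) + 16*w^3 - 16*w^2 - 28*w - 8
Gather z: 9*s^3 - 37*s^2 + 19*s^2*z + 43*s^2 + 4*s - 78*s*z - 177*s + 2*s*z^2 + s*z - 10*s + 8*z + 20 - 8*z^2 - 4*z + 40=9*s^3 + 6*s^2 - 183*s + z^2*(2*s - 8) + z*(19*s^2 - 77*s + 4) + 60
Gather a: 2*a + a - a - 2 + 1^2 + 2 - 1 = 2*a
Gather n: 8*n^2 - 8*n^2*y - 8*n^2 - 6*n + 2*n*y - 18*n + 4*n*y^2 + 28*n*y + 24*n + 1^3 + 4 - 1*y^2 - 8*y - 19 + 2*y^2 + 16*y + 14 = -8*n^2*y + n*(4*y^2 + 30*y) + y^2 + 8*y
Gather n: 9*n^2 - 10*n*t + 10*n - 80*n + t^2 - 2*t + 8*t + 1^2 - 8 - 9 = 9*n^2 + n*(-10*t - 70) + t^2 + 6*t - 16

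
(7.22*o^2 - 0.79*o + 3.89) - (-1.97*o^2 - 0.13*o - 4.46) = 9.19*o^2 - 0.66*o + 8.35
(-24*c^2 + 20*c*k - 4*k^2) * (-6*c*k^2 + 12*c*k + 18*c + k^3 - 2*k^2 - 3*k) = 144*c^3*k^2 - 288*c^3*k - 432*c^3 - 144*c^2*k^3 + 288*c^2*k^2 + 432*c^2*k + 44*c*k^4 - 88*c*k^3 - 132*c*k^2 - 4*k^5 + 8*k^4 + 12*k^3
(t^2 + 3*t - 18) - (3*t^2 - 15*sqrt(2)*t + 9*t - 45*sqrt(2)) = -2*t^2 - 6*t + 15*sqrt(2)*t - 18 + 45*sqrt(2)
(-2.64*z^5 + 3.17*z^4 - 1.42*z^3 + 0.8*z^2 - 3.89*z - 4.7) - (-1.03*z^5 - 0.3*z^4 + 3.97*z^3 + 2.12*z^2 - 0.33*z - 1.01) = -1.61*z^5 + 3.47*z^4 - 5.39*z^3 - 1.32*z^2 - 3.56*z - 3.69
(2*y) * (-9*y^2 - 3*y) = -18*y^3 - 6*y^2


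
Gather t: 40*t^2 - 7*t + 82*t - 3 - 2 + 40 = 40*t^2 + 75*t + 35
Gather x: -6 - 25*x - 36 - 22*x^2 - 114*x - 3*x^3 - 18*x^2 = -3*x^3 - 40*x^2 - 139*x - 42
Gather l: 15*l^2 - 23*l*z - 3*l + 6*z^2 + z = 15*l^2 + l*(-23*z - 3) + 6*z^2 + z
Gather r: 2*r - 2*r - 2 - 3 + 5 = 0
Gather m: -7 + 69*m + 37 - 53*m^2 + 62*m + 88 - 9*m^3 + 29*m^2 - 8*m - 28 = -9*m^3 - 24*m^2 + 123*m + 90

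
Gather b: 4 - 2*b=4 - 2*b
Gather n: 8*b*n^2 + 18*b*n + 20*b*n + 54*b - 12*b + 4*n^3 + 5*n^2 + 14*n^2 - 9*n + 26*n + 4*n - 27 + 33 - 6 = 42*b + 4*n^3 + n^2*(8*b + 19) + n*(38*b + 21)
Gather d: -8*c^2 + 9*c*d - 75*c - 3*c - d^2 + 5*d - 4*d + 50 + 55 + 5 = -8*c^2 - 78*c - d^2 + d*(9*c + 1) + 110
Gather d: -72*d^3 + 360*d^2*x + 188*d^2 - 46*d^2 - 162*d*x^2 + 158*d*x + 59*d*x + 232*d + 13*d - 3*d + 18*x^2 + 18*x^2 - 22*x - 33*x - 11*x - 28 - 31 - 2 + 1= -72*d^3 + d^2*(360*x + 142) + d*(-162*x^2 + 217*x + 242) + 36*x^2 - 66*x - 60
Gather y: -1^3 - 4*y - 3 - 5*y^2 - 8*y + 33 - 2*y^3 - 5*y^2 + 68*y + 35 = -2*y^3 - 10*y^2 + 56*y + 64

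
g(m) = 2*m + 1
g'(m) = 2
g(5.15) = 11.30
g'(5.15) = 2.00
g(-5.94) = -10.88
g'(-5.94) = 2.00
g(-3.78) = -6.56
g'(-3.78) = 2.00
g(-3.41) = -5.82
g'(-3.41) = 2.00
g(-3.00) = -5.00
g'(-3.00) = 2.00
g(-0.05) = 0.90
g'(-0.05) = 2.00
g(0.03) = 1.06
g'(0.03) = 2.00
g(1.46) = 3.92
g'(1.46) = 2.00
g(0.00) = 1.00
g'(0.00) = 2.00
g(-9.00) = -17.00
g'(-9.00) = 2.00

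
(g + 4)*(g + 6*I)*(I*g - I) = I*g^3 - 6*g^2 + 3*I*g^2 - 18*g - 4*I*g + 24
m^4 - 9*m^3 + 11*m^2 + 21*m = m*(m - 7)*(m - 3)*(m + 1)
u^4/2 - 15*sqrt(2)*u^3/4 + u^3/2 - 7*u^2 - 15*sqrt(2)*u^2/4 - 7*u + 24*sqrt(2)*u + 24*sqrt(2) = (u/2 + 1/2)*(u - 8*sqrt(2))*(u - 3*sqrt(2)/2)*(u + 2*sqrt(2))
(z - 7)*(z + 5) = z^2 - 2*z - 35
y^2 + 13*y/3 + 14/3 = (y + 2)*(y + 7/3)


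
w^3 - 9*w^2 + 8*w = w*(w - 8)*(w - 1)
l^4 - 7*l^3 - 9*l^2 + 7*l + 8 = (l - 8)*(l - 1)*(l + 1)^2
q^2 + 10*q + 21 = (q + 3)*(q + 7)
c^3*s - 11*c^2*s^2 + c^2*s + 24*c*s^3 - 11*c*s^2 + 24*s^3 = (c - 8*s)*(c - 3*s)*(c*s + s)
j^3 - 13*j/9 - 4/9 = (j - 4/3)*(j + 1/3)*(j + 1)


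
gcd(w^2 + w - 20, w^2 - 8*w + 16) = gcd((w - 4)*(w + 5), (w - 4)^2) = w - 4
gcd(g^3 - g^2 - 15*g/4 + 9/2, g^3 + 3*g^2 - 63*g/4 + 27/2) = g^2 - 3*g + 9/4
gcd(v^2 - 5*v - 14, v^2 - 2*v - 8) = v + 2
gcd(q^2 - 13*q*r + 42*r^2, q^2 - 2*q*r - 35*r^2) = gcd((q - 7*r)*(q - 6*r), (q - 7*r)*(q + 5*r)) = q - 7*r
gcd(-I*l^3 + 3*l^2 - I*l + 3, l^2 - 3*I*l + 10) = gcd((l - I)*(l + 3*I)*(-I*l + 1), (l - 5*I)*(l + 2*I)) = 1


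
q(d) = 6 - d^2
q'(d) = -2*d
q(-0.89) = 5.21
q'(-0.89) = 1.78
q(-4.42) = -13.54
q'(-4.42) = 8.84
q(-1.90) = 2.39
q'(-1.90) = 3.80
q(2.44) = 0.05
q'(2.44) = -4.88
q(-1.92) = 2.31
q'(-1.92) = 3.84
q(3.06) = -3.36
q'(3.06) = -6.12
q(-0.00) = 6.00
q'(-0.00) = 0.00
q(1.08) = 4.83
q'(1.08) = -2.16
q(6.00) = -30.00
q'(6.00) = -12.00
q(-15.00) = -219.00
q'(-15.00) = 30.00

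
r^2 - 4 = (r - 2)*(r + 2)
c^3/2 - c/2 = c*(c/2 + 1/2)*(c - 1)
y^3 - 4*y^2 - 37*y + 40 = (y - 8)*(y - 1)*(y + 5)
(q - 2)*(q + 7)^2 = q^3 + 12*q^2 + 21*q - 98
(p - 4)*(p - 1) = p^2 - 5*p + 4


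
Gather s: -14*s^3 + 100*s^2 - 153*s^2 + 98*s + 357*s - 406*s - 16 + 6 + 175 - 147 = -14*s^3 - 53*s^2 + 49*s + 18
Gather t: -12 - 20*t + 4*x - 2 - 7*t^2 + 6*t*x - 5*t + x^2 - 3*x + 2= -7*t^2 + t*(6*x - 25) + x^2 + x - 12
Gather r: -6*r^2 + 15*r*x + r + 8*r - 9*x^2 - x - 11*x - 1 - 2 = -6*r^2 + r*(15*x + 9) - 9*x^2 - 12*x - 3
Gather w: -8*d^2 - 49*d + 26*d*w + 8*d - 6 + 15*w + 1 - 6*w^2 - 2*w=-8*d^2 - 41*d - 6*w^2 + w*(26*d + 13) - 5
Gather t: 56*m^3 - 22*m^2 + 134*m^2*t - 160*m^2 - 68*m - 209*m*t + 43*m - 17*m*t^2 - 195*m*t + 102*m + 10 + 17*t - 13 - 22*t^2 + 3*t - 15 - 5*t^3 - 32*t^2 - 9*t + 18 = 56*m^3 - 182*m^2 + 77*m - 5*t^3 + t^2*(-17*m - 54) + t*(134*m^2 - 404*m + 11)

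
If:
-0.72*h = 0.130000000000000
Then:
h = -0.18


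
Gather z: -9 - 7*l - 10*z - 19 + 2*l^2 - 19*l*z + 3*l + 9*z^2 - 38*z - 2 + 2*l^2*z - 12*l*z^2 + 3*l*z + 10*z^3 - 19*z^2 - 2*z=2*l^2 - 4*l + 10*z^3 + z^2*(-12*l - 10) + z*(2*l^2 - 16*l - 50) - 30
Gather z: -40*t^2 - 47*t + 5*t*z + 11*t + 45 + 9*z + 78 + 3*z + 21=-40*t^2 - 36*t + z*(5*t + 12) + 144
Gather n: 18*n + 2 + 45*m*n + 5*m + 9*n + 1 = 5*m + n*(45*m + 27) + 3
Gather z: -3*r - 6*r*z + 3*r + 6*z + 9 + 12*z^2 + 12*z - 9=12*z^2 + z*(18 - 6*r)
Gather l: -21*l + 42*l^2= 42*l^2 - 21*l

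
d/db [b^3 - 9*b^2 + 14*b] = 3*b^2 - 18*b + 14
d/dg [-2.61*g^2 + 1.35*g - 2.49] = 1.35 - 5.22*g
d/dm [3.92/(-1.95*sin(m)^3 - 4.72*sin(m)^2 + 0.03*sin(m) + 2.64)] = (22.932*sin(m)^2 + 37.0048*sin(m) - 0.1176)*cos(m)/(1.95*sin(m)^3 + 4.72*sin(m)^2 - 0.03*sin(m) - 2.64)^2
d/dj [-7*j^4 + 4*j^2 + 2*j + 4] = -28*j^3 + 8*j + 2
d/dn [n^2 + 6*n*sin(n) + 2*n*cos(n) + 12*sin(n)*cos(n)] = -2*n*sin(n) + 6*n*cos(n) + 2*n + 6*sin(n) + 2*cos(n) + 12*cos(2*n)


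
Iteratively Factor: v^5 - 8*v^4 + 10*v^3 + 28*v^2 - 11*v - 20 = (v - 1)*(v^4 - 7*v^3 + 3*v^2 + 31*v + 20) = (v - 1)*(v + 1)*(v^3 - 8*v^2 + 11*v + 20) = (v - 4)*(v - 1)*(v + 1)*(v^2 - 4*v - 5) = (v - 5)*(v - 4)*(v - 1)*(v + 1)*(v + 1)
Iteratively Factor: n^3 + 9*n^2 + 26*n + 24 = (n + 4)*(n^2 + 5*n + 6) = (n + 3)*(n + 4)*(n + 2)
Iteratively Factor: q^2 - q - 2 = (q - 2)*(q + 1)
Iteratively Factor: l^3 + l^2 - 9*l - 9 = (l + 3)*(l^2 - 2*l - 3) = (l - 3)*(l + 3)*(l + 1)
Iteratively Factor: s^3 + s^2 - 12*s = (s - 3)*(s^2 + 4*s) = (s - 3)*(s + 4)*(s)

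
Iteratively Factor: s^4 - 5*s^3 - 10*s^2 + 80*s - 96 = (s - 2)*(s^3 - 3*s^2 - 16*s + 48) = (s - 4)*(s - 2)*(s^2 + s - 12) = (s - 4)*(s - 3)*(s - 2)*(s + 4)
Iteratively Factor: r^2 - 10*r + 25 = (r - 5)*(r - 5)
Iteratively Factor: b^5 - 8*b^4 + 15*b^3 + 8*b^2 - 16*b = (b - 4)*(b^4 - 4*b^3 - b^2 + 4*b) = (b - 4)^2*(b^3 - b) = (b - 4)^2*(b + 1)*(b^2 - b) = b*(b - 4)^2*(b + 1)*(b - 1)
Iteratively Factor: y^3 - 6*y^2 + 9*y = (y - 3)*(y^2 - 3*y) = y*(y - 3)*(y - 3)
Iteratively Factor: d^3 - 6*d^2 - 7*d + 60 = (d - 4)*(d^2 - 2*d - 15) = (d - 4)*(d + 3)*(d - 5)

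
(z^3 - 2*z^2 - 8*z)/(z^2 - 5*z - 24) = z*(-z^2 + 2*z + 8)/(-z^2 + 5*z + 24)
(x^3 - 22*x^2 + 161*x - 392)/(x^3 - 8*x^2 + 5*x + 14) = (x^2 - 15*x + 56)/(x^2 - x - 2)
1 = 1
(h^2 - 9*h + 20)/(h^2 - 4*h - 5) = (h - 4)/(h + 1)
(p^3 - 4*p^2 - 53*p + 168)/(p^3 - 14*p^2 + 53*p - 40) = (p^2 + 4*p - 21)/(p^2 - 6*p + 5)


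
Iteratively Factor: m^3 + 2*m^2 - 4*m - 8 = (m + 2)*(m^2 - 4) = (m - 2)*(m + 2)*(m + 2)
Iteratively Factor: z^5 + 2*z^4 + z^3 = (z)*(z^4 + 2*z^3 + z^2) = z*(z + 1)*(z^3 + z^2) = z^2*(z + 1)*(z^2 + z) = z^3*(z + 1)*(z + 1)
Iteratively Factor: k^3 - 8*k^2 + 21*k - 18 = (k - 2)*(k^2 - 6*k + 9) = (k - 3)*(k - 2)*(k - 3)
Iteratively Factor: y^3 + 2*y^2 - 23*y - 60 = (y - 5)*(y^2 + 7*y + 12) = (y - 5)*(y + 4)*(y + 3)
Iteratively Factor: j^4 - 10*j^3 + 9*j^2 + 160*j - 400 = (j - 5)*(j^3 - 5*j^2 - 16*j + 80) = (j - 5)*(j + 4)*(j^2 - 9*j + 20) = (j - 5)^2*(j + 4)*(j - 4)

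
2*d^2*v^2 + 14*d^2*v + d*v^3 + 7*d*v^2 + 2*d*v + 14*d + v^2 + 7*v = (2*d + v)*(v + 7)*(d*v + 1)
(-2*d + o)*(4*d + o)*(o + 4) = -8*d^2*o - 32*d^2 + 2*d*o^2 + 8*d*o + o^3 + 4*o^2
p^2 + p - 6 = (p - 2)*(p + 3)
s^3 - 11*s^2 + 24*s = s*(s - 8)*(s - 3)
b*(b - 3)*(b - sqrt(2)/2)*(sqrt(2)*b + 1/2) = sqrt(2)*b^4 - 3*sqrt(2)*b^3 - b^3/2 - sqrt(2)*b^2/4 + 3*b^2/2 + 3*sqrt(2)*b/4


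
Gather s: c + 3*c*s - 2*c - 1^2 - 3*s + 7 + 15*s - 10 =-c + s*(3*c + 12) - 4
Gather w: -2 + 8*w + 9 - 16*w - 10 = -8*w - 3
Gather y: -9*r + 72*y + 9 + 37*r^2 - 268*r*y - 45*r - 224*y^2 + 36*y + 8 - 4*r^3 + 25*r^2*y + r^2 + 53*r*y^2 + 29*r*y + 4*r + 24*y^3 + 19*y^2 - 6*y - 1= -4*r^3 + 38*r^2 - 50*r + 24*y^3 + y^2*(53*r - 205) + y*(25*r^2 - 239*r + 102) + 16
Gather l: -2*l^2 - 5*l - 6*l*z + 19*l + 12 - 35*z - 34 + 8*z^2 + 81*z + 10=-2*l^2 + l*(14 - 6*z) + 8*z^2 + 46*z - 12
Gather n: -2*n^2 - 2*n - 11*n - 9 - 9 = -2*n^2 - 13*n - 18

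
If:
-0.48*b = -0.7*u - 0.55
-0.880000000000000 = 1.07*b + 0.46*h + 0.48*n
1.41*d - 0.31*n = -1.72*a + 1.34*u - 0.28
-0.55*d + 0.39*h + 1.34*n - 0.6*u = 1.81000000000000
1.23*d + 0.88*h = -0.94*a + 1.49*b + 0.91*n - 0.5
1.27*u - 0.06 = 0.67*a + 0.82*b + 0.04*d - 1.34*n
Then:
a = -0.69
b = -0.98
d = -0.65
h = -0.11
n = 0.46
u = -1.46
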